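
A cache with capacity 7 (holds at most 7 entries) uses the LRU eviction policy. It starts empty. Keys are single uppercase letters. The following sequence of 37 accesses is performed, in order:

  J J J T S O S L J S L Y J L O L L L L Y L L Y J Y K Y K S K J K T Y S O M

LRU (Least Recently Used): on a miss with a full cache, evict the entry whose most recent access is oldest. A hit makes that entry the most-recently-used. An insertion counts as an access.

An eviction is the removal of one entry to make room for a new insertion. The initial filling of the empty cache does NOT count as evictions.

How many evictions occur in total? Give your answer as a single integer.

Answer: 1

Derivation:
LRU simulation (capacity=7):
  1. access J: MISS. Cache (LRU->MRU): [J]
  2. access J: HIT. Cache (LRU->MRU): [J]
  3. access J: HIT. Cache (LRU->MRU): [J]
  4. access T: MISS. Cache (LRU->MRU): [J T]
  5. access S: MISS. Cache (LRU->MRU): [J T S]
  6. access O: MISS. Cache (LRU->MRU): [J T S O]
  7. access S: HIT. Cache (LRU->MRU): [J T O S]
  8. access L: MISS. Cache (LRU->MRU): [J T O S L]
  9. access J: HIT. Cache (LRU->MRU): [T O S L J]
  10. access S: HIT. Cache (LRU->MRU): [T O L J S]
  11. access L: HIT. Cache (LRU->MRU): [T O J S L]
  12. access Y: MISS. Cache (LRU->MRU): [T O J S L Y]
  13. access J: HIT. Cache (LRU->MRU): [T O S L Y J]
  14. access L: HIT. Cache (LRU->MRU): [T O S Y J L]
  15. access O: HIT. Cache (LRU->MRU): [T S Y J L O]
  16. access L: HIT. Cache (LRU->MRU): [T S Y J O L]
  17. access L: HIT. Cache (LRU->MRU): [T S Y J O L]
  18. access L: HIT. Cache (LRU->MRU): [T S Y J O L]
  19. access L: HIT. Cache (LRU->MRU): [T S Y J O L]
  20. access Y: HIT. Cache (LRU->MRU): [T S J O L Y]
  21. access L: HIT. Cache (LRU->MRU): [T S J O Y L]
  22. access L: HIT. Cache (LRU->MRU): [T S J O Y L]
  23. access Y: HIT. Cache (LRU->MRU): [T S J O L Y]
  24. access J: HIT. Cache (LRU->MRU): [T S O L Y J]
  25. access Y: HIT. Cache (LRU->MRU): [T S O L J Y]
  26. access K: MISS. Cache (LRU->MRU): [T S O L J Y K]
  27. access Y: HIT. Cache (LRU->MRU): [T S O L J K Y]
  28. access K: HIT. Cache (LRU->MRU): [T S O L J Y K]
  29. access S: HIT. Cache (LRU->MRU): [T O L J Y K S]
  30. access K: HIT. Cache (LRU->MRU): [T O L J Y S K]
  31. access J: HIT. Cache (LRU->MRU): [T O L Y S K J]
  32. access K: HIT. Cache (LRU->MRU): [T O L Y S J K]
  33. access T: HIT. Cache (LRU->MRU): [O L Y S J K T]
  34. access Y: HIT. Cache (LRU->MRU): [O L S J K T Y]
  35. access S: HIT. Cache (LRU->MRU): [O L J K T Y S]
  36. access O: HIT. Cache (LRU->MRU): [L J K T Y S O]
  37. access M: MISS, evict L. Cache (LRU->MRU): [J K T Y S O M]
Total: 29 hits, 8 misses, 1 evictions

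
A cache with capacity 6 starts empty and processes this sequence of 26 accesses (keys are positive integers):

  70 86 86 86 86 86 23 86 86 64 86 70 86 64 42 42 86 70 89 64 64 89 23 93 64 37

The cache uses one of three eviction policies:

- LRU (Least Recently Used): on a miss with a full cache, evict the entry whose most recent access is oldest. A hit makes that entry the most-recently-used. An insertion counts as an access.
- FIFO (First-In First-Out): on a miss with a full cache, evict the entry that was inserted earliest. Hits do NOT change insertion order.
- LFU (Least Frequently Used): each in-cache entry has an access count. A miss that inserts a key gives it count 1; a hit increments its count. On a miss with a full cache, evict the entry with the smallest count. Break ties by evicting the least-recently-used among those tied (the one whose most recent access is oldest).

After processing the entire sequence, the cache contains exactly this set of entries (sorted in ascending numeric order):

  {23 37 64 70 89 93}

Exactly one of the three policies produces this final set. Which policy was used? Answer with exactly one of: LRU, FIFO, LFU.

Answer: LRU

Derivation:
Simulating under each policy and comparing final sets:
  LRU: final set = {23 37 64 70 89 93} -> MATCHES target
  FIFO: final set = {23 37 42 64 89 93} -> differs
  LFU: final set = {23 37 64 70 86 89} -> differs
Only LRU produces the target set.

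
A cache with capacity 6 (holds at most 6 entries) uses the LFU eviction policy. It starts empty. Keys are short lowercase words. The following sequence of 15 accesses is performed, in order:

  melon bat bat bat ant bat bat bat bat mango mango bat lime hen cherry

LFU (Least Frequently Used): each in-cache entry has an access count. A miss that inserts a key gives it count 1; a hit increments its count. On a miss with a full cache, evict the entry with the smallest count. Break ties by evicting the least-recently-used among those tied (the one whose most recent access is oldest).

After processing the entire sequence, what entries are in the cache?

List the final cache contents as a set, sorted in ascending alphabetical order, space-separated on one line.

LFU simulation (capacity=6):
  1. access melon: MISS. Cache: [melon(c=1)]
  2. access bat: MISS. Cache: [melon(c=1) bat(c=1)]
  3. access bat: HIT, count now 2. Cache: [melon(c=1) bat(c=2)]
  4. access bat: HIT, count now 3. Cache: [melon(c=1) bat(c=3)]
  5. access ant: MISS. Cache: [melon(c=1) ant(c=1) bat(c=3)]
  6. access bat: HIT, count now 4. Cache: [melon(c=1) ant(c=1) bat(c=4)]
  7. access bat: HIT, count now 5. Cache: [melon(c=1) ant(c=1) bat(c=5)]
  8. access bat: HIT, count now 6. Cache: [melon(c=1) ant(c=1) bat(c=6)]
  9. access bat: HIT, count now 7. Cache: [melon(c=1) ant(c=1) bat(c=7)]
  10. access mango: MISS. Cache: [melon(c=1) ant(c=1) mango(c=1) bat(c=7)]
  11. access mango: HIT, count now 2. Cache: [melon(c=1) ant(c=1) mango(c=2) bat(c=7)]
  12. access bat: HIT, count now 8. Cache: [melon(c=1) ant(c=1) mango(c=2) bat(c=8)]
  13. access lime: MISS. Cache: [melon(c=1) ant(c=1) lime(c=1) mango(c=2) bat(c=8)]
  14. access hen: MISS. Cache: [melon(c=1) ant(c=1) lime(c=1) hen(c=1) mango(c=2) bat(c=8)]
  15. access cherry: MISS, evict melon(c=1). Cache: [ant(c=1) lime(c=1) hen(c=1) cherry(c=1) mango(c=2) bat(c=8)]
Total: 8 hits, 7 misses, 1 evictions

Answer: ant bat cherry hen lime mango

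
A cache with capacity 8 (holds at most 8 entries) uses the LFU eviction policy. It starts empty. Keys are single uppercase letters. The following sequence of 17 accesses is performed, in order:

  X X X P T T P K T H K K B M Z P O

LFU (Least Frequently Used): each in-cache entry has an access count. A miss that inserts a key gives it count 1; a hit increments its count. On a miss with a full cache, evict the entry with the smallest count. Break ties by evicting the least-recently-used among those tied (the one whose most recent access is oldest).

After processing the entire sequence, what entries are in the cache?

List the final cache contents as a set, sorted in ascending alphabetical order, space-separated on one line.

LFU simulation (capacity=8):
  1. access X: MISS. Cache: [X(c=1)]
  2. access X: HIT, count now 2. Cache: [X(c=2)]
  3. access X: HIT, count now 3. Cache: [X(c=3)]
  4. access P: MISS. Cache: [P(c=1) X(c=3)]
  5. access T: MISS. Cache: [P(c=1) T(c=1) X(c=3)]
  6. access T: HIT, count now 2. Cache: [P(c=1) T(c=2) X(c=3)]
  7. access P: HIT, count now 2. Cache: [T(c=2) P(c=2) X(c=3)]
  8. access K: MISS. Cache: [K(c=1) T(c=2) P(c=2) X(c=3)]
  9. access T: HIT, count now 3. Cache: [K(c=1) P(c=2) X(c=3) T(c=3)]
  10. access H: MISS. Cache: [K(c=1) H(c=1) P(c=2) X(c=3) T(c=3)]
  11. access K: HIT, count now 2. Cache: [H(c=1) P(c=2) K(c=2) X(c=3) T(c=3)]
  12. access K: HIT, count now 3. Cache: [H(c=1) P(c=2) X(c=3) T(c=3) K(c=3)]
  13. access B: MISS. Cache: [H(c=1) B(c=1) P(c=2) X(c=3) T(c=3) K(c=3)]
  14. access M: MISS. Cache: [H(c=1) B(c=1) M(c=1) P(c=2) X(c=3) T(c=3) K(c=3)]
  15. access Z: MISS. Cache: [H(c=1) B(c=1) M(c=1) Z(c=1) P(c=2) X(c=3) T(c=3) K(c=3)]
  16. access P: HIT, count now 3. Cache: [H(c=1) B(c=1) M(c=1) Z(c=1) X(c=3) T(c=3) K(c=3) P(c=3)]
  17. access O: MISS, evict H(c=1). Cache: [B(c=1) M(c=1) Z(c=1) O(c=1) X(c=3) T(c=3) K(c=3) P(c=3)]
Total: 8 hits, 9 misses, 1 evictions

Answer: B K M O P T X Z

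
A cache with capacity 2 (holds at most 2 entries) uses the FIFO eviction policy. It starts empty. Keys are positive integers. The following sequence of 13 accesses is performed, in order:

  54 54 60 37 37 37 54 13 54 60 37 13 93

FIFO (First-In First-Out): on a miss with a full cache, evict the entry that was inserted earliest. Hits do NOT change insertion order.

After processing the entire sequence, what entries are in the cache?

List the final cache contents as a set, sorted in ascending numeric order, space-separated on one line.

FIFO simulation (capacity=2):
  1. access 54: MISS. Cache (old->new): [54]
  2. access 54: HIT. Cache (old->new): [54]
  3. access 60: MISS. Cache (old->new): [54 60]
  4. access 37: MISS, evict 54. Cache (old->new): [60 37]
  5. access 37: HIT. Cache (old->new): [60 37]
  6. access 37: HIT. Cache (old->new): [60 37]
  7. access 54: MISS, evict 60. Cache (old->new): [37 54]
  8. access 13: MISS, evict 37. Cache (old->new): [54 13]
  9. access 54: HIT. Cache (old->new): [54 13]
  10. access 60: MISS, evict 54. Cache (old->new): [13 60]
  11. access 37: MISS, evict 13. Cache (old->new): [60 37]
  12. access 13: MISS, evict 60. Cache (old->new): [37 13]
  13. access 93: MISS, evict 37. Cache (old->new): [13 93]
Total: 4 hits, 9 misses, 7 evictions

Answer: 13 93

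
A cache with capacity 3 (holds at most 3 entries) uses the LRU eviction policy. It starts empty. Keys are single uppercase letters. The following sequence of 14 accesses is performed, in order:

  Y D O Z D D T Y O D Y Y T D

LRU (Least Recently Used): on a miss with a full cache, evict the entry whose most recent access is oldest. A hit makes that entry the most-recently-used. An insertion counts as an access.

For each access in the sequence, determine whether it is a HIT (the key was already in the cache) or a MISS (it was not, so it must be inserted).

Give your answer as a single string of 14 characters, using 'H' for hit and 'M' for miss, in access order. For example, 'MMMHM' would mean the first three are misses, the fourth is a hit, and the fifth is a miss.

Answer: MMMMHHMMMMHHMH

Derivation:
LRU simulation (capacity=3):
  1. access Y: MISS. Cache (LRU->MRU): [Y]
  2. access D: MISS. Cache (LRU->MRU): [Y D]
  3. access O: MISS. Cache (LRU->MRU): [Y D O]
  4. access Z: MISS, evict Y. Cache (LRU->MRU): [D O Z]
  5. access D: HIT. Cache (LRU->MRU): [O Z D]
  6. access D: HIT. Cache (LRU->MRU): [O Z D]
  7. access T: MISS, evict O. Cache (LRU->MRU): [Z D T]
  8. access Y: MISS, evict Z. Cache (LRU->MRU): [D T Y]
  9. access O: MISS, evict D. Cache (LRU->MRU): [T Y O]
  10. access D: MISS, evict T. Cache (LRU->MRU): [Y O D]
  11. access Y: HIT. Cache (LRU->MRU): [O D Y]
  12. access Y: HIT. Cache (LRU->MRU): [O D Y]
  13. access T: MISS, evict O. Cache (LRU->MRU): [D Y T]
  14. access D: HIT. Cache (LRU->MRU): [Y T D]
Total: 5 hits, 9 misses, 6 evictions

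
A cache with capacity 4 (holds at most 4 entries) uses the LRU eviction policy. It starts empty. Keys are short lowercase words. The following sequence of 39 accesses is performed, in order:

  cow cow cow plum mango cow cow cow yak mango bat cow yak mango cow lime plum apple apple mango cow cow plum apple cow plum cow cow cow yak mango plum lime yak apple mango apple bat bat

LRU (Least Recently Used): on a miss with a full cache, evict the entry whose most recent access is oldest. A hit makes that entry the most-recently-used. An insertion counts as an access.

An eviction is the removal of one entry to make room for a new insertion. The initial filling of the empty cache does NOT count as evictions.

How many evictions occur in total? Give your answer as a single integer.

Answer: 12

Derivation:
LRU simulation (capacity=4):
  1. access cow: MISS. Cache (LRU->MRU): [cow]
  2. access cow: HIT. Cache (LRU->MRU): [cow]
  3. access cow: HIT. Cache (LRU->MRU): [cow]
  4. access plum: MISS. Cache (LRU->MRU): [cow plum]
  5. access mango: MISS. Cache (LRU->MRU): [cow plum mango]
  6. access cow: HIT. Cache (LRU->MRU): [plum mango cow]
  7. access cow: HIT. Cache (LRU->MRU): [plum mango cow]
  8. access cow: HIT. Cache (LRU->MRU): [plum mango cow]
  9. access yak: MISS. Cache (LRU->MRU): [plum mango cow yak]
  10. access mango: HIT. Cache (LRU->MRU): [plum cow yak mango]
  11. access bat: MISS, evict plum. Cache (LRU->MRU): [cow yak mango bat]
  12. access cow: HIT. Cache (LRU->MRU): [yak mango bat cow]
  13. access yak: HIT. Cache (LRU->MRU): [mango bat cow yak]
  14. access mango: HIT. Cache (LRU->MRU): [bat cow yak mango]
  15. access cow: HIT. Cache (LRU->MRU): [bat yak mango cow]
  16. access lime: MISS, evict bat. Cache (LRU->MRU): [yak mango cow lime]
  17. access plum: MISS, evict yak. Cache (LRU->MRU): [mango cow lime plum]
  18. access apple: MISS, evict mango. Cache (LRU->MRU): [cow lime plum apple]
  19. access apple: HIT. Cache (LRU->MRU): [cow lime plum apple]
  20. access mango: MISS, evict cow. Cache (LRU->MRU): [lime plum apple mango]
  21. access cow: MISS, evict lime. Cache (LRU->MRU): [plum apple mango cow]
  22. access cow: HIT. Cache (LRU->MRU): [plum apple mango cow]
  23. access plum: HIT. Cache (LRU->MRU): [apple mango cow plum]
  24. access apple: HIT. Cache (LRU->MRU): [mango cow plum apple]
  25. access cow: HIT. Cache (LRU->MRU): [mango plum apple cow]
  26. access plum: HIT. Cache (LRU->MRU): [mango apple cow plum]
  27. access cow: HIT. Cache (LRU->MRU): [mango apple plum cow]
  28. access cow: HIT. Cache (LRU->MRU): [mango apple plum cow]
  29. access cow: HIT. Cache (LRU->MRU): [mango apple plum cow]
  30. access yak: MISS, evict mango. Cache (LRU->MRU): [apple plum cow yak]
  31. access mango: MISS, evict apple. Cache (LRU->MRU): [plum cow yak mango]
  32. access plum: HIT. Cache (LRU->MRU): [cow yak mango plum]
  33. access lime: MISS, evict cow. Cache (LRU->MRU): [yak mango plum lime]
  34. access yak: HIT. Cache (LRU->MRU): [mango plum lime yak]
  35. access apple: MISS, evict mango. Cache (LRU->MRU): [plum lime yak apple]
  36. access mango: MISS, evict plum. Cache (LRU->MRU): [lime yak apple mango]
  37. access apple: HIT. Cache (LRU->MRU): [lime yak mango apple]
  38. access bat: MISS, evict lime. Cache (LRU->MRU): [yak mango apple bat]
  39. access bat: HIT. Cache (LRU->MRU): [yak mango apple bat]
Total: 23 hits, 16 misses, 12 evictions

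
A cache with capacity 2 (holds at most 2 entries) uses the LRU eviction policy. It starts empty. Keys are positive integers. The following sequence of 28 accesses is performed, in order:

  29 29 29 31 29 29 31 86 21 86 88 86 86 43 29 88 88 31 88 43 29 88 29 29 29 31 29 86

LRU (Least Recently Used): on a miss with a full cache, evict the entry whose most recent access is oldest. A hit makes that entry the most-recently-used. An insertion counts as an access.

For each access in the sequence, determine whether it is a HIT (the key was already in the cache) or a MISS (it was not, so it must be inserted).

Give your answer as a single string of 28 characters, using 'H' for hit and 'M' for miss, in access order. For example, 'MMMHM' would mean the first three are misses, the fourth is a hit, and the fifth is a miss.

Answer: MHHMHHHMMHMHHMMMHMHMMMHHHMHM

Derivation:
LRU simulation (capacity=2):
  1. access 29: MISS. Cache (LRU->MRU): [29]
  2. access 29: HIT. Cache (LRU->MRU): [29]
  3. access 29: HIT. Cache (LRU->MRU): [29]
  4. access 31: MISS. Cache (LRU->MRU): [29 31]
  5. access 29: HIT. Cache (LRU->MRU): [31 29]
  6. access 29: HIT. Cache (LRU->MRU): [31 29]
  7. access 31: HIT. Cache (LRU->MRU): [29 31]
  8. access 86: MISS, evict 29. Cache (LRU->MRU): [31 86]
  9. access 21: MISS, evict 31. Cache (LRU->MRU): [86 21]
  10. access 86: HIT. Cache (LRU->MRU): [21 86]
  11. access 88: MISS, evict 21. Cache (LRU->MRU): [86 88]
  12. access 86: HIT. Cache (LRU->MRU): [88 86]
  13. access 86: HIT. Cache (LRU->MRU): [88 86]
  14. access 43: MISS, evict 88. Cache (LRU->MRU): [86 43]
  15. access 29: MISS, evict 86. Cache (LRU->MRU): [43 29]
  16. access 88: MISS, evict 43. Cache (LRU->MRU): [29 88]
  17. access 88: HIT. Cache (LRU->MRU): [29 88]
  18. access 31: MISS, evict 29. Cache (LRU->MRU): [88 31]
  19. access 88: HIT. Cache (LRU->MRU): [31 88]
  20. access 43: MISS, evict 31. Cache (LRU->MRU): [88 43]
  21. access 29: MISS, evict 88. Cache (LRU->MRU): [43 29]
  22. access 88: MISS, evict 43. Cache (LRU->MRU): [29 88]
  23. access 29: HIT. Cache (LRU->MRU): [88 29]
  24. access 29: HIT. Cache (LRU->MRU): [88 29]
  25. access 29: HIT. Cache (LRU->MRU): [88 29]
  26. access 31: MISS, evict 88. Cache (LRU->MRU): [29 31]
  27. access 29: HIT. Cache (LRU->MRU): [31 29]
  28. access 86: MISS, evict 31. Cache (LRU->MRU): [29 86]
Total: 14 hits, 14 misses, 12 evictions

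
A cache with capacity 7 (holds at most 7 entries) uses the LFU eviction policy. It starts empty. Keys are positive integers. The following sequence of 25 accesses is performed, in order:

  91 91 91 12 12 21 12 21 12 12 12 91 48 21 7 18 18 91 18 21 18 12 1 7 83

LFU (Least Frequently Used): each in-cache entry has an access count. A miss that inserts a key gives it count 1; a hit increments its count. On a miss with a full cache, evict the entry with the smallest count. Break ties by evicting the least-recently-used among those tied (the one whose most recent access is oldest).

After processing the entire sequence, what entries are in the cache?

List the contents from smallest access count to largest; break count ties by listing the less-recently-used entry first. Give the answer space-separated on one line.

Answer: 1 83 7 21 18 91 12

Derivation:
LFU simulation (capacity=7):
  1. access 91: MISS. Cache: [91(c=1)]
  2. access 91: HIT, count now 2. Cache: [91(c=2)]
  3. access 91: HIT, count now 3. Cache: [91(c=3)]
  4. access 12: MISS. Cache: [12(c=1) 91(c=3)]
  5. access 12: HIT, count now 2. Cache: [12(c=2) 91(c=3)]
  6. access 21: MISS. Cache: [21(c=1) 12(c=2) 91(c=3)]
  7. access 12: HIT, count now 3. Cache: [21(c=1) 91(c=3) 12(c=3)]
  8. access 21: HIT, count now 2. Cache: [21(c=2) 91(c=3) 12(c=3)]
  9. access 12: HIT, count now 4. Cache: [21(c=2) 91(c=3) 12(c=4)]
  10. access 12: HIT, count now 5. Cache: [21(c=2) 91(c=3) 12(c=5)]
  11. access 12: HIT, count now 6. Cache: [21(c=2) 91(c=3) 12(c=6)]
  12. access 91: HIT, count now 4. Cache: [21(c=2) 91(c=4) 12(c=6)]
  13. access 48: MISS. Cache: [48(c=1) 21(c=2) 91(c=4) 12(c=6)]
  14. access 21: HIT, count now 3. Cache: [48(c=1) 21(c=3) 91(c=4) 12(c=6)]
  15. access 7: MISS. Cache: [48(c=1) 7(c=1) 21(c=3) 91(c=4) 12(c=6)]
  16. access 18: MISS. Cache: [48(c=1) 7(c=1) 18(c=1) 21(c=3) 91(c=4) 12(c=6)]
  17. access 18: HIT, count now 2. Cache: [48(c=1) 7(c=1) 18(c=2) 21(c=3) 91(c=4) 12(c=6)]
  18. access 91: HIT, count now 5. Cache: [48(c=1) 7(c=1) 18(c=2) 21(c=3) 91(c=5) 12(c=6)]
  19. access 18: HIT, count now 3. Cache: [48(c=1) 7(c=1) 21(c=3) 18(c=3) 91(c=5) 12(c=6)]
  20. access 21: HIT, count now 4. Cache: [48(c=1) 7(c=1) 18(c=3) 21(c=4) 91(c=5) 12(c=6)]
  21. access 18: HIT, count now 4. Cache: [48(c=1) 7(c=1) 21(c=4) 18(c=4) 91(c=5) 12(c=6)]
  22. access 12: HIT, count now 7. Cache: [48(c=1) 7(c=1) 21(c=4) 18(c=4) 91(c=5) 12(c=7)]
  23. access 1: MISS. Cache: [48(c=1) 7(c=1) 1(c=1) 21(c=4) 18(c=4) 91(c=5) 12(c=7)]
  24. access 7: HIT, count now 2. Cache: [48(c=1) 1(c=1) 7(c=2) 21(c=4) 18(c=4) 91(c=5) 12(c=7)]
  25. access 83: MISS, evict 48(c=1). Cache: [1(c=1) 83(c=1) 7(c=2) 21(c=4) 18(c=4) 91(c=5) 12(c=7)]
Total: 17 hits, 8 misses, 1 evictions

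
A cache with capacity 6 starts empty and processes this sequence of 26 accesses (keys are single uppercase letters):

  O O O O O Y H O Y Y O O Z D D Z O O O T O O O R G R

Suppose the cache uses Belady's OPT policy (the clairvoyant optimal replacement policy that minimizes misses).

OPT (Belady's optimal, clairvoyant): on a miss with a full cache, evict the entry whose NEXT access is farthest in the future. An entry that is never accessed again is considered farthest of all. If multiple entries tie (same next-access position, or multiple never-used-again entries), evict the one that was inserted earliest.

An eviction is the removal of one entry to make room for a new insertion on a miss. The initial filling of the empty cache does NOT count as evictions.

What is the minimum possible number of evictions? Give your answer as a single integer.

Answer: 2

Derivation:
OPT (Belady) simulation (capacity=6):
  1. access O: MISS. Cache: [O]
  2. access O: HIT. Next use of O: step 3. Cache: [O]
  3. access O: HIT. Next use of O: step 4. Cache: [O]
  4. access O: HIT. Next use of O: step 5. Cache: [O]
  5. access O: HIT. Next use of O: step 8. Cache: [O]
  6. access Y: MISS. Cache: [O Y]
  7. access H: MISS. Cache: [O Y H]
  8. access O: HIT. Next use of O: step 11. Cache: [O Y H]
  9. access Y: HIT. Next use of Y: step 10. Cache: [O Y H]
  10. access Y: HIT. Next use of Y: never. Cache: [O Y H]
  11. access O: HIT. Next use of O: step 12. Cache: [O Y H]
  12. access O: HIT. Next use of O: step 17. Cache: [O Y H]
  13. access Z: MISS. Cache: [O Y H Z]
  14. access D: MISS. Cache: [O Y H Z D]
  15. access D: HIT. Next use of D: never. Cache: [O Y H Z D]
  16. access Z: HIT. Next use of Z: never. Cache: [O Y H Z D]
  17. access O: HIT. Next use of O: step 18. Cache: [O Y H Z D]
  18. access O: HIT. Next use of O: step 19. Cache: [O Y H Z D]
  19. access O: HIT. Next use of O: step 21. Cache: [O Y H Z D]
  20. access T: MISS. Cache: [O Y H Z D T]
  21. access O: HIT. Next use of O: step 22. Cache: [O Y H Z D T]
  22. access O: HIT. Next use of O: step 23. Cache: [O Y H Z D T]
  23. access O: HIT. Next use of O: never. Cache: [O Y H Z D T]
  24. access R: MISS, evict O (next use: never). Cache: [Y H Z D T R]
  25. access G: MISS, evict Y (next use: never). Cache: [H Z D T R G]
  26. access R: HIT. Next use of R: never. Cache: [H Z D T R G]
Total: 18 hits, 8 misses, 2 evictions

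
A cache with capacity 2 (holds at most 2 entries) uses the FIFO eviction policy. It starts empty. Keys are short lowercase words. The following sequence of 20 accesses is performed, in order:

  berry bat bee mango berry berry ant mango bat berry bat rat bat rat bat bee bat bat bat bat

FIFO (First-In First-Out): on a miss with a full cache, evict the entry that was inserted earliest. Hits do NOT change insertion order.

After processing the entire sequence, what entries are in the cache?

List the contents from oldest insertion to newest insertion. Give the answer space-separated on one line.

FIFO simulation (capacity=2):
  1. access berry: MISS. Cache (old->new): [berry]
  2. access bat: MISS. Cache (old->new): [berry bat]
  3. access bee: MISS, evict berry. Cache (old->new): [bat bee]
  4. access mango: MISS, evict bat. Cache (old->new): [bee mango]
  5. access berry: MISS, evict bee. Cache (old->new): [mango berry]
  6. access berry: HIT. Cache (old->new): [mango berry]
  7. access ant: MISS, evict mango. Cache (old->new): [berry ant]
  8. access mango: MISS, evict berry. Cache (old->new): [ant mango]
  9. access bat: MISS, evict ant. Cache (old->new): [mango bat]
  10. access berry: MISS, evict mango. Cache (old->new): [bat berry]
  11. access bat: HIT. Cache (old->new): [bat berry]
  12. access rat: MISS, evict bat. Cache (old->new): [berry rat]
  13. access bat: MISS, evict berry. Cache (old->new): [rat bat]
  14. access rat: HIT. Cache (old->new): [rat bat]
  15. access bat: HIT. Cache (old->new): [rat bat]
  16. access bee: MISS, evict rat. Cache (old->new): [bat bee]
  17. access bat: HIT. Cache (old->new): [bat bee]
  18. access bat: HIT. Cache (old->new): [bat bee]
  19. access bat: HIT. Cache (old->new): [bat bee]
  20. access bat: HIT. Cache (old->new): [bat bee]
Total: 8 hits, 12 misses, 10 evictions

Answer: bat bee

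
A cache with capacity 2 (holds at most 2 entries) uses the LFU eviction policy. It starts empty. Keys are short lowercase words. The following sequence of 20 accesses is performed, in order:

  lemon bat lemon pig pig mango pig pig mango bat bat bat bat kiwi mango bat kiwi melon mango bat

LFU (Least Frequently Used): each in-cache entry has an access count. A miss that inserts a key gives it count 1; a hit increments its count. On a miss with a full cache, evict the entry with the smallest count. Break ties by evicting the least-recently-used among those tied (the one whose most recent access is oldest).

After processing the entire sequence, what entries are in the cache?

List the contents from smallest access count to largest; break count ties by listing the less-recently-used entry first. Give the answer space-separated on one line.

Answer: mango bat

Derivation:
LFU simulation (capacity=2):
  1. access lemon: MISS. Cache: [lemon(c=1)]
  2. access bat: MISS. Cache: [lemon(c=1) bat(c=1)]
  3. access lemon: HIT, count now 2. Cache: [bat(c=1) lemon(c=2)]
  4. access pig: MISS, evict bat(c=1). Cache: [pig(c=1) lemon(c=2)]
  5. access pig: HIT, count now 2. Cache: [lemon(c=2) pig(c=2)]
  6. access mango: MISS, evict lemon(c=2). Cache: [mango(c=1) pig(c=2)]
  7. access pig: HIT, count now 3. Cache: [mango(c=1) pig(c=3)]
  8. access pig: HIT, count now 4. Cache: [mango(c=1) pig(c=4)]
  9. access mango: HIT, count now 2. Cache: [mango(c=2) pig(c=4)]
  10. access bat: MISS, evict mango(c=2). Cache: [bat(c=1) pig(c=4)]
  11. access bat: HIT, count now 2. Cache: [bat(c=2) pig(c=4)]
  12. access bat: HIT, count now 3. Cache: [bat(c=3) pig(c=4)]
  13. access bat: HIT, count now 4. Cache: [pig(c=4) bat(c=4)]
  14. access kiwi: MISS, evict pig(c=4). Cache: [kiwi(c=1) bat(c=4)]
  15. access mango: MISS, evict kiwi(c=1). Cache: [mango(c=1) bat(c=4)]
  16. access bat: HIT, count now 5. Cache: [mango(c=1) bat(c=5)]
  17. access kiwi: MISS, evict mango(c=1). Cache: [kiwi(c=1) bat(c=5)]
  18. access melon: MISS, evict kiwi(c=1). Cache: [melon(c=1) bat(c=5)]
  19. access mango: MISS, evict melon(c=1). Cache: [mango(c=1) bat(c=5)]
  20. access bat: HIT, count now 6. Cache: [mango(c=1) bat(c=6)]
Total: 10 hits, 10 misses, 8 evictions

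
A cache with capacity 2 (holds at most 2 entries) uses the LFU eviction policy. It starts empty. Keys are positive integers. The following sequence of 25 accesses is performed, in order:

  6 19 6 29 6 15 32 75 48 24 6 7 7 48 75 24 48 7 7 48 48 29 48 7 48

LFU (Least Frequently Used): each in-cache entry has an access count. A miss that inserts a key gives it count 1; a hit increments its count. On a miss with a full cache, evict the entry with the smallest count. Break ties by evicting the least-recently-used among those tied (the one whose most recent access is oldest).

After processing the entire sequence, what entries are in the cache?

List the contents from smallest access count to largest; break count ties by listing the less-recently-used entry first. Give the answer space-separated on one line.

LFU simulation (capacity=2):
  1. access 6: MISS. Cache: [6(c=1)]
  2. access 19: MISS. Cache: [6(c=1) 19(c=1)]
  3. access 6: HIT, count now 2. Cache: [19(c=1) 6(c=2)]
  4. access 29: MISS, evict 19(c=1). Cache: [29(c=1) 6(c=2)]
  5. access 6: HIT, count now 3. Cache: [29(c=1) 6(c=3)]
  6. access 15: MISS, evict 29(c=1). Cache: [15(c=1) 6(c=3)]
  7. access 32: MISS, evict 15(c=1). Cache: [32(c=1) 6(c=3)]
  8. access 75: MISS, evict 32(c=1). Cache: [75(c=1) 6(c=3)]
  9. access 48: MISS, evict 75(c=1). Cache: [48(c=1) 6(c=3)]
  10. access 24: MISS, evict 48(c=1). Cache: [24(c=1) 6(c=3)]
  11. access 6: HIT, count now 4. Cache: [24(c=1) 6(c=4)]
  12. access 7: MISS, evict 24(c=1). Cache: [7(c=1) 6(c=4)]
  13. access 7: HIT, count now 2. Cache: [7(c=2) 6(c=4)]
  14. access 48: MISS, evict 7(c=2). Cache: [48(c=1) 6(c=4)]
  15. access 75: MISS, evict 48(c=1). Cache: [75(c=1) 6(c=4)]
  16. access 24: MISS, evict 75(c=1). Cache: [24(c=1) 6(c=4)]
  17. access 48: MISS, evict 24(c=1). Cache: [48(c=1) 6(c=4)]
  18. access 7: MISS, evict 48(c=1). Cache: [7(c=1) 6(c=4)]
  19. access 7: HIT, count now 2. Cache: [7(c=2) 6(c=4)]
  20. access 48: MISS, evict 7(c=2). Cache: [48(c=1) 6(c=4)]
  21. access 48: HIT, count now 2. Cache: [48(c=2) 6(c=4)]
  22. access 29: MISS, evict 48(c=2). Cache: [29(c=1) 6(c=4)]
  23. access 48: MISS, evict 29(c=1). Cache: [48(c=1) 6(c=4)]
  24. access 7: MISS, evict 48(c=1). Cache: [7(c=1) 6(c=4)]
  25. access 48: MISS, evict 7(c=1). Cache: [48(c=1) 6(c=4)]
Total: 6 hits, 19 misses, 17 evictions

Answer: 48 6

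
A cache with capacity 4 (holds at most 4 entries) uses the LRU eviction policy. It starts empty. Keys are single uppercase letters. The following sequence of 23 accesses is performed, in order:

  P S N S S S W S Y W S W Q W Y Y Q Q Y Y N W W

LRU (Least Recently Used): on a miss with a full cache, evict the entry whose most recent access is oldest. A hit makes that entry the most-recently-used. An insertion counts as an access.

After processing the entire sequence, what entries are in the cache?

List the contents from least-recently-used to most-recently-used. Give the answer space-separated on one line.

LRU simulation (capacity=4):
  1. access P: MISS. Cache (LRU->MRU): [P]
  2. access S: MISS. Cache (LRU->MRU): [P S]
  3. access N: MISS. Cache (LRU->MRU): [P S N]
  4. access S: HIT. Cache (LRU->MRU): [P N S]
  5. access S: HIT. Cache (LRU->MRU): [P N S]
  6. access S: HIT. Cache (LRU->MRU): [P N S]
  7. access W: MISS. Cache (LRU->MRU): [P N S W]
  8. access S: HIT. Cache (LRU->MRU): [P N W S]
  9. access Y: MISS, evict P. Cache (LRU->MRU): [N W S Y]
  10. access W: HIT. Cache (LRU->MRU): [N S Y W]
  11. access S: HIT. Cache (LRU->MRU): [N Y W S]
  12. access W: HIT. Cache (LRU->MRU): [N Y S W]
  13. access Q: MISS, evict N. Cache (LRU->MRU): [Y S W Q]
  14. access W: HIT. Cache (LRU->MRU): [Y S Q W]
  15. access Y: HIT. Cache (LRU->MRU): [S Q W Y]
  16. access Y: HIT. Cache (LRU->MRU): [S Q W Y]
  17. access Q: HIT. Cache (LRU->MRU): [S W Y Q]
  18. access Q: HIT. Cache (LRU->MRU): [S W Y Q]
  19. access Y: HIT. Cache (LRU->MRU): [S W Q Y]
  20. access Y: HIT. Cache (LRU->MRU): [S W Q Y]
  21. access N: MISS, evict S. Cache (LRU->MRU): [W Q Y N]
  22. access W: HIT. Cache (LRU->MRU): [Q Y N W]
  23. access W: HIT. Cache (LRU->MRU): [Q Y N W]
Total: 16 hits, 7 misses, 3 evictions

Answer: Q Y N W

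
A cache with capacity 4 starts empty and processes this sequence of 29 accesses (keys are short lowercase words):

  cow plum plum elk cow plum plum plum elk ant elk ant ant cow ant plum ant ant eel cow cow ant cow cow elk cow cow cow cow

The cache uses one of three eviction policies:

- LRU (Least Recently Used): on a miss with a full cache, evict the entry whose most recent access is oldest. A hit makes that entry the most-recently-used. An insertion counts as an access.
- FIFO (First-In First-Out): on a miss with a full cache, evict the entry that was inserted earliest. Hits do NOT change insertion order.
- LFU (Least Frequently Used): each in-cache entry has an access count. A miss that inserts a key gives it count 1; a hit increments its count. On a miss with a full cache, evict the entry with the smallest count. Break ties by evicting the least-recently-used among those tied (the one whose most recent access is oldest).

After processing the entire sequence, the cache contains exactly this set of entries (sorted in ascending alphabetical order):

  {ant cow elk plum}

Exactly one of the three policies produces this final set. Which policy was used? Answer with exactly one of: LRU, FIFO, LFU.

Answer: LFU

Derivation:
Simulating under each policy and comparing final sets:
  LRU: final set = {ant cow eel elk} -> differs
  FIFO: final set = {ant cow eel elk} -> differs
  LFU: final set = {ant cow elk plum} -> MATCHES target
Only LFU produces the target set.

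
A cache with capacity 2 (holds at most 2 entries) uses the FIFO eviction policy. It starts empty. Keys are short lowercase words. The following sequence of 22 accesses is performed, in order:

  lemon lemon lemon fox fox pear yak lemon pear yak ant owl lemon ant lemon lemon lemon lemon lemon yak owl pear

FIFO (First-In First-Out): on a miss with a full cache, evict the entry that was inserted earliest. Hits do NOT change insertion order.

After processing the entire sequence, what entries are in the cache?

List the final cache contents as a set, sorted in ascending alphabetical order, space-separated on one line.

Answer: owl pear

Derivation:
FIFO simulation (capacity=2):
  1. access lemon: MISS. Cache (old->new): [lemon]
  2. access lemon: HIT. Cache (old->new): [lemon]
  3. access lemon: HIT. Cache (old->new): [lemon]
  4. access fox: MISS. Cache (old->new): [lemon fox]
  5. access fox: HIT. Cache (old->new): [lemon fox]
  6. access pear: MISS, evict lemon. Cache (old->new): [fox pear]
  7. access yak: MISS, evict fox. Cache (old->new): [pear yak]
  8. access lemon: MISS, evict pear. Cache (old->new): [yak lemon]
  9. access pear: MISS, evict yak. Cache (old->new): [lemon pear]
  10. access yak: MISS, evict lemon. Cache (old->new): [pear yak]
  11. access ant: MISS, evict pear. Cache (old->new): [yak ant]
  12. access owl: MISS, evict yak. Cache (old->new): [ant owl]
  13. access lemon: MISS, evict ant. Cache (old->new): [owl lemon]
  14. access ant: MISS, evict owl. Cache (old->new): [lemon ant]
  15. access lemon: HIT. Cache (old->new): [lemon ant]
  16. access lemon: HIT. Cache (old->new): [lemon ant]
  17. access lemon: HIT. Cache (old->new): [lemon ant]
  18. access lemon: HIT. Cache (old->new): [lemon ant]
  19. access lemon: HIT. Cache (old->new): [lemon ant]
  20. access yak: MISS, evict lemon. Cache (old->new): [ant yak]
  21. access owl: MISS, evict ant. Cache (old->new): [yak owl]
  22. access pear: MISS, evict yak. Cache (old->new): [owl pear]
Total: 8 hits, 14 misses, 12 evictions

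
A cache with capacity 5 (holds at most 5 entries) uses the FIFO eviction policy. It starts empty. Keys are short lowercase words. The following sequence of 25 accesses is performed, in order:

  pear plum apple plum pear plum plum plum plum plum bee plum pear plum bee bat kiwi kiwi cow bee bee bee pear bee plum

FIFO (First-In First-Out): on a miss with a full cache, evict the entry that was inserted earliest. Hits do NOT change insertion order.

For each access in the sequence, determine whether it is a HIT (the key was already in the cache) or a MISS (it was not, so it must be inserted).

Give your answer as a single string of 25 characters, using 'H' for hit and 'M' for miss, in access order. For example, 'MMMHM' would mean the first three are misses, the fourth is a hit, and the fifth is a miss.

Answer: MMMHHHHHHHMHHHHMMHMHHHMHM

Derivation:
FIFO simulation (capacity=5):
  1. access pear: MISS. Cache (old->new): [pear]
  2. access plum: MISS. Cache (old->new): [pear plum]
  3. access apple: MISS. Cache (old->new): [pear plum apple]
  4. access plum: HIT. Cache (old->new): [pear plum apple]
  5. access pear: HIT. Cache (old->new): [pear plum apple]
  6. access plum: HIT. Cache (old->new): [pear plum apple]
  7. access plum: HIT. Cache (old->new): [pear plum apple]
  8. access plum: HIT. Cache (old->new): [pear plum apple]
  9. access plum: HIT. Cache (old->new): [pear plum apple]
  10. access plum: HIT. Cache (old->new): [pear plum apple]
  11. access bee: MISS. Cache (old->new): [pear plum apple bee]
  12. access plum: HIT. Cache (old->new): [pear plum apple bee]
  13. access pear: HIT. Cache (old->new): [pear plum apple bee]
  14. access plum: HIT. Cache (old->new): [pear plum apple bee]
  15. access bee: HIT. Cache (old->new): [pear plum apple bee]
  16. access bat: MISS. Cache (old->new): [pear plum apple bee bat]
  17. access kiwi: MISS, evict pear. Cache (old->new): [plum apple bee bat kiwi]
  18. access kiwi: HIT. Cache (old->new): [plum apple bee bat kiwi]
  19. access cow: MISS, evict plum. Cache (old->new): [apple bee bat kiwi cow]
  20. access bee: HIT. Cache (old->new): [apple bee bat kiwi cow]
  21. access bee: HIT. Cache (old->new): [apple bee bat kiwi cow]
  22. access bee: HIT. Cache (old->new): [apple bee bat kiwi cow]
  23. access pear: MISS, evict apple. Cache (old->new): [bee bat kiwi cow pear]
  24. access bee: HIT. Cache (old->new): [bee bat kiwi cow pear]
  25. access plum: MISS, evict bee. Cache (old->new): [bat kiwi cow pear plum]
Total: 16 hits, 9 misses, 4 evictions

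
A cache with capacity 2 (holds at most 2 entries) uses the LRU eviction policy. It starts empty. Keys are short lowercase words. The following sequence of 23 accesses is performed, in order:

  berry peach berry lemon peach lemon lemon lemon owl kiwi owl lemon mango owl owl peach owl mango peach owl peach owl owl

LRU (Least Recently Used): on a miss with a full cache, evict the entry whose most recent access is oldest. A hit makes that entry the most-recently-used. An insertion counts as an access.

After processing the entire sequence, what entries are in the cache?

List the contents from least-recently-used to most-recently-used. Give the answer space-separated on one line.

LRU simulation (capacity=2):
  1. access berry: MISS. Cache (LRU->MRU): [berry]
  2. access peach: MISS. Cache (LRU->MRU): [berry peach]
  3. access berry: HIT. Cache (LRU->MRU): [peach berry]
  4. access lemon: MISS, evict peach. Cache (LRU->MRU): [berry lemon]
  5. access peach: MISS, evict berry. Cache (LRU->MRU): [lemon peach]
  6. access lemon: HIT. Cache (LRU->MRU): [peach lemon]
  7. access lemon: HIT. Cache (LRU->MRU): [peach lemon]
  8. access lemon: HIT. Cache (LRU->MRU): [peach lemon]
  9. access owl: MISS, evict peach. Cache (LRU->MRU): [lemon owl]
  10. access kiwi: MISS, evict lemon. Cache (LRU->MRU): [owl kiwi]
  11. access owl: HIT. Cache (LRU->MRU): [kiwi owl]
  12. access lemon: MISS, evict kiwi. Cache (LRU->MRU): [owl lemon]
  13. access mango: MISS, evict owl. Cache (LRU->MRU): [lemon mango]
  14. access owl: MISS, evict lemon. Cache (LRU->MRU): [mango owl]
  15. access owl: HIT. Cache (LRU->MRU): [mango owl]
  16. access peach: MISS, evict mango. Cache (LRU->MRU): [owl peach]
  17. access owl: HIT. Cache (LRU->MRU): [peach owl]
  18. access mango: MISS, evict peach. Cache (LRU->MRU): [owl mango]
  19. access peach: MISS, evict owl. Cache (LRU->MRU): [mango peach]
  20. access owl: MISS, evict mango. Cache (LRU->MRU): [peach owl]
  21. access peach: HIT. Cache (LRU->MRU): [owl peach]
  22. access owl: HIT. Cache (LRU->MRU): [peach owl]
  23. access owl: HIT. Cache (LRU->MRU): [peach owl]
Total: 10 hits, 13 misses, 11 evictions

Answer: peach owl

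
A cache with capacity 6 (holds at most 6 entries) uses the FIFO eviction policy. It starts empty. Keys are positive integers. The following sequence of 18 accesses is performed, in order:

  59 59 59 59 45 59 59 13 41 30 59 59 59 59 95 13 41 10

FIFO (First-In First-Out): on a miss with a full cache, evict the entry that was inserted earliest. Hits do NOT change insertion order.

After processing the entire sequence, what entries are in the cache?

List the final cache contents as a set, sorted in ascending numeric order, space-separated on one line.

FIFO simulation (capacity=6):
  1. access 59: MISS. Cache (old->new): [59]
  2. access 59: HIT. Cache (old->new): [59]
  3. access 59: HIT. Cache (old->new): [59]
  4. access 59: HIT. Cache (old->new): [59]
  5. access 45: MISS. Cache (old->new): [59 45]
  6. access 59: HIT. Cache (old->new): [59 45]
  7. access 59: HIT. Cache (old->new): [59 45]
  8. access 13: MISS. Cache (old->new): [59 45 13]
  9. access 41: MISS. Cache (old->new): [59 45 13 41]
  10. access 30: MISS. Cache (old->new): [59 45 13 41 30]
  11. access 59: HIT. Cache (old->new): [59 45 13 41 30]
  12. access 59: HIT. Cache (old->new): [59 45 13 41 30]
  13. access 59: HIT. Cache (old->new): [59 45 13 41 30]
  14. access 59: HIT. Cache (old->new): [59 45 13 41 30]
  15. access 95: MISS. Cache (old->new): [59 45 13 41 30 95]
  16. access 13: HIT. Cache (old->new): [59 45 13 41 30 95]
  17. access 41: HIT. Cache (old->new): [59 45 13 41 30 95]
  18. access 10: MISS, evict 59. Cache (old->new): [45 13 41 30 95 10]
Total: 11 hits, 7 misses, 1 evictions

Answer: 10 13 30 41 45 95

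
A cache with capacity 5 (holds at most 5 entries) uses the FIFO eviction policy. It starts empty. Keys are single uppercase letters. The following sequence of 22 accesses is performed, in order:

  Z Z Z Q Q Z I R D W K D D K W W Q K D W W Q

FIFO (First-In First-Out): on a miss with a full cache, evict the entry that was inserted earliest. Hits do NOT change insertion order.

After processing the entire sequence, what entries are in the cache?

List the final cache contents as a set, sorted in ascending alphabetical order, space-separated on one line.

Answer: D K Q R W

Derivation:
FIFO simulation (capacity=5):
  1. access Z: MISS. Cache (old->new): [Z]
  2. access Z: HIT. Cache (old->new): [Z]
  3. access Z: HIT. Cache (old->new): [Z]
  4. access Q: MISS. Cache (old->new): [Z Q]
  5. access Q: HIT. Cache (old->new): [Z Q]
  6. access Z: HIT. Cache (old->new): [Z Q]
  7. access I: MISS. Cache (old->new): [Z Q I]
  8. access R: MISS. Cache (old->new): [Z Q I R]
  9. access D: MISS. Cache (old->new): [Z Q I R D]
  10. access W: MISS, evict Z. Cache (old->new): [Q I R D W]
  11. access K: MISS, evict Q. Cache (old->new): [I R D W K]
  12. access D: HIT. Cache (old->new): [I R D W K]
  13. access D: HIT. Cache (old->new): [I R D W K]
  14. access K: HIT. Cache (old->new): [I R D W K]
  15. access W: HIT. Cache (old->new): [I R D W K]
  16. access W: HIT. Cache (old->new): [I R D W K]
  17. access Q: MISS, evict I. Cache (old->new): [R D W K Q]
  18. access K: HIT. Cache (old->new): [R D W K Q]
  19. access D: HIT. Cache (old->new): [R D W K Q]
  20. access W: HIT. Cache (old->new): [R D W K Q]
  21. access W: HIT. Cache (old->new): [R D W K Q]
  22. access Q: HIT. Cache (old->new): [R D W K Q]
Total: 14 hits, 8 misses, 3 evictions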